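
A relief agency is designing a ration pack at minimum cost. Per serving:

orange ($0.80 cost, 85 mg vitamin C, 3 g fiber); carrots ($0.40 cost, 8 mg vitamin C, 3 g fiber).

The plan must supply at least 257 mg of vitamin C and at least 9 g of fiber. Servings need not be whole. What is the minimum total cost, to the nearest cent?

$2.42

Compare the cost at each extreme point of the feasible region.
orange only: max(257/85, 9/3) = 3.024 servings → $2.42.
carrots only: max(257/8, 9/3) = 32.12 servings → $12.85.
orange + carrots with both targets exact would need a negative amount; discard.
So the least-cost plan costs $2.42.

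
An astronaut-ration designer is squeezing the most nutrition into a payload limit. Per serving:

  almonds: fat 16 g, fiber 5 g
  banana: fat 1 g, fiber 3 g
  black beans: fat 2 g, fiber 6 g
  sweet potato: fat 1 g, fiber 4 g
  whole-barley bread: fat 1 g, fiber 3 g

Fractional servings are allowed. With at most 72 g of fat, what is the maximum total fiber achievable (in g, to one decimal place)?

Fiber per g fat: sweet potato 4, banana 3, black beans 3, whole-barley bread 3, almonds 0.3125.
With no serving limits, spend the whole fat allowance on sweet potato: 72 g / 1 g × 4 g = 288.0 g.

288.0 g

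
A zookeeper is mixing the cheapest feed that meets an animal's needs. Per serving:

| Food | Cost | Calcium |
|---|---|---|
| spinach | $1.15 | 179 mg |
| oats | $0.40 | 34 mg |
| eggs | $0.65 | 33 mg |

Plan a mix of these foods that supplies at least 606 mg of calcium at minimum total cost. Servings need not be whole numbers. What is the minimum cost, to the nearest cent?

$3.89

Cost per mg of calcium: spinach $0.0064, oats $0.0118, eggs $0.0197.
With no serving limits, use only spinach: 606 mg / 179 mg = 3.385 servings × $1.15 = $3.89.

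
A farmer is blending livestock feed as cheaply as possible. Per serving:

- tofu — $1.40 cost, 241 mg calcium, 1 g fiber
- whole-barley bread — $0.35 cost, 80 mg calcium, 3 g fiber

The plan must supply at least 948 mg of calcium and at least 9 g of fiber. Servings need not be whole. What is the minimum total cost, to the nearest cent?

Check every corner: each single food scaled to meet both minima, and each pair solved so both constraints bind.
tofu only: max(948/241, 9/1) = 9 servings → $12.60.
whole-barley bread only: max(948/80, 9/3) = 11.85 servings → $4.15.
tofu + whole-barley bread with both tight: 3.303 servings and 1.899 servings → $5.29.
The minimum over all feasible corners is $4.15.

$4.15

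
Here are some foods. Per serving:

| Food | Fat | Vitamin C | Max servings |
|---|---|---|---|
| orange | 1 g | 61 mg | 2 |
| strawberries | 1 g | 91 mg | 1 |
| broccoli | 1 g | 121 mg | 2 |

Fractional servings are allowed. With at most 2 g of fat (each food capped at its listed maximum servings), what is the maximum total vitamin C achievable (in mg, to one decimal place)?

242.0 mg

Vitamin C per g fat: broccoli 121, strawberries 91, orange 61.
Take 2 servings of broccoli: uses 2 g fat, +242.0 mg vitamin C (running total 242.0 mg).
Filling greedily by vitamin C-per-g fat is optimal for one linear limit, giving 242.0 mg.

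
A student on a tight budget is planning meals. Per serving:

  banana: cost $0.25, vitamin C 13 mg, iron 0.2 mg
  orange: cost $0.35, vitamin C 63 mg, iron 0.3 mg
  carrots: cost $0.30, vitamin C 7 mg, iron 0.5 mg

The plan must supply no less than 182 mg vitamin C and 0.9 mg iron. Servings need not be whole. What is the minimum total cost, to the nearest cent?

An LP optimum is at a vertex; with two nutrient constraints at most two foods are used. Check each candidate.
banana only: max(182/13, 0.9/0.2) = 14 servings → $3.50.
orange only: max(182/63, 0.9/0.3) = 3 servings → $1.05.
carrots only: max(182/7, 0.9/0.5) = 26 servings → $7.80.
banana + orange with both tight: 0.2414 servings and 2.839 servings → $1.05.
banana + carrots: intersection lies outside the first quadrant.
orange + carrots with both tight: 2.881 servings and 0.07143 servings → $1.03.
So the least-cost plan costs $1.03.

$1.03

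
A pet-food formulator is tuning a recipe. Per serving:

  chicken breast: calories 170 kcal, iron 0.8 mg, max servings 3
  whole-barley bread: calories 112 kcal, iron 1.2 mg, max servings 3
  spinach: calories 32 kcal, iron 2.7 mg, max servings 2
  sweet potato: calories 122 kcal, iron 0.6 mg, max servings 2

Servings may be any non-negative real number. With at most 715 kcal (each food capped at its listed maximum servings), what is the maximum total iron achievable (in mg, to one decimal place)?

Iron per kcal: spinach 0.08438, whole-barley bread 0.01071, sweet potato 0.004918, chicken breast 0.004706.
Take 2 servings of spinach: uses 64 kcal, +5.4 mg iron (running total 5.4 mg).
Take 3 servings of whole-barley bread: uses 336 kcal, +3.6 mg iron (running total 9.0 mg).
Take 2 servings of sweet potato: uses 244 kcal, +1.2 mg iron (running total 10.2 mg).
Take 0.4176 servings of chicken breast: uses 71 kcal, +0.3 mg iron (running total 10.5 mg).
Greedy by best ratio exhausts the calories allowance optimally: 10.5 mg.

10.5 mg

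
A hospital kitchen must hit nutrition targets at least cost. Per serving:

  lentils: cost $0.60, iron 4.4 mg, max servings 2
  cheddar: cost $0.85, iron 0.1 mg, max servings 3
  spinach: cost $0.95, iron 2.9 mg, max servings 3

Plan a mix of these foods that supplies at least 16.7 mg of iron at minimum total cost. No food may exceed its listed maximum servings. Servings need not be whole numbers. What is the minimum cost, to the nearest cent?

$3.79

Cost per mg of iron: lentils $0.1364, spinach $0.3276, cheddar $8.5000.
Take 2 servings of lentils: +8.8 mg iron for $1.20 (total $1.20, still need 7.9 mg).
Take 2.724 servings of spinach: +7.9 mg iron for $2.59 (total $3.79, still need 0.0 mg).
Filling from the cheapest source first is optimal under one linear minimum: $3.79.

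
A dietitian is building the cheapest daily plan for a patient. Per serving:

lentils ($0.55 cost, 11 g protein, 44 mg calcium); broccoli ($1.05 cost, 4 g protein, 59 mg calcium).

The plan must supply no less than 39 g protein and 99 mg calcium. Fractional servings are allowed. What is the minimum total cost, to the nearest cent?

$1.95

lentils only: max(39/11, 99/44) = 3.545 servings → $1.95.
broccoli only: max(39/4, 99/59) = 9.75 servings → $10.24.
lentils + broccoli with both targets exact would need a negative amount; discard.
So the least-cost plan costs $1.95.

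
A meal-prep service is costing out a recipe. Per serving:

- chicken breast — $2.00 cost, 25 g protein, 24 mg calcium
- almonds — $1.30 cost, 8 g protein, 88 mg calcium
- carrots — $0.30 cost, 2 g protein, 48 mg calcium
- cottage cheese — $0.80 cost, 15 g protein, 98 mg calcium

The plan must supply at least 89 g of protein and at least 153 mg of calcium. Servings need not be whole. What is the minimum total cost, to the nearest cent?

$4.75

For a min-cost LP with two ≥-constraints, a basic feasible solution has at most two positive variables.
chicken breast only: max(89/25, 153/24) = 6.375 servings → $12.75.
almonds only: max(89/8, 153/88) = 11.12 servings → $14.46.
carrots only: max(89/2, 153/48) = 44.5 servings → $13.35.
cottage cheese only: max(89/15, 153/98) = 5.933 servings → $4.75.
chicken breast + almonds with both tight: 3.291 servings and 0.8411 servings → $7.68.
chicken breast + carrots with both tight: 3.443 servings and 1.466 servings → $7.33.
chicken breast + cottage cheese with both tight: 3.075 servings and 0.8081 servings → $6.80.
almonds + carrots with both targets exact would need a negative amount; discard.
almonds + cottage cheese with both targets exact would need a negative amount; discard.
carrots + cottage cheese: the both-tight solution has a negative serving — not a feasible corner.
Cheapest feasible corner: $4.75.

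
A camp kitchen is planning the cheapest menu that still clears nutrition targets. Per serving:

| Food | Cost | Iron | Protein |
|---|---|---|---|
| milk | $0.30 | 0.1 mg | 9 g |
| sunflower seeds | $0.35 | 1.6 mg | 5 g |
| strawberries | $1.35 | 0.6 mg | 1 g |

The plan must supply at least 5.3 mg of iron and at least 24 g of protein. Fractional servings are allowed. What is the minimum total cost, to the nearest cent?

Compare the cost at each extreme point of the feasible region.
milk only: max(5.3/0.1, 24/9) = 53 servings → $15.90.
sunflower seeds only: max(5.3/1.6, 24/5) = 4.8 servings → $1.68.
strawberries only: max(5.3/0.6, 24/1) = 24 servings → $32.40.
milk + sunflower seeds with both tight: 0.8561 servings and 3.259 servings → $1.40.
milk + strawberries with both tight: 1.717 servings and 8.547 servings → $12.05.
sunflower seeds + strawberries: intersection lies outside the first quadrant.
So the least-cost plan costs $1.40.

$1.40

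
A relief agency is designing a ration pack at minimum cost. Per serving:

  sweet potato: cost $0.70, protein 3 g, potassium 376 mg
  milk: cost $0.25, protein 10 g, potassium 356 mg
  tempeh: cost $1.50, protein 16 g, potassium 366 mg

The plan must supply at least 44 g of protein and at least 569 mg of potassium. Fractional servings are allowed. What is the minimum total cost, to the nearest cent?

$1.10

Compare the cost at each extreme point of the feasible region.
sweet potato only: max(44/3, 569/376) = 14.67 servings → $10.27.
milk only: max(44/10, 569/356) = 4.4 servings → $1.10.
tempeh only: max(44/16, 569/366) = 2.75 servings → $4.12.
sweet potato + milk with both targets exact would need a negative amount; discard.
sweet potato + tempeh: the both-tight solution has a negative serving — not a feasible corner.
milk + tempeh: intersection lies outside the first quadrant.
The minimum over all feasible corners is $1.10.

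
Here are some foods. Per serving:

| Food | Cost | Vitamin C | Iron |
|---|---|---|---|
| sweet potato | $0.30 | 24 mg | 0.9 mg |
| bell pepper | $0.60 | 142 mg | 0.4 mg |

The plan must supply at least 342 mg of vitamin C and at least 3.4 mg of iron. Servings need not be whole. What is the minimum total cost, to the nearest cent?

sweet potato only: max(342/24, 3.4/0.9) = 14.25 servings → $4.28.
bell pepper only: max(342/142, 3.4/0.4) = 8.5 servings → $5.10.
sweet potato + bell pepper with both tight: 2.927 servings and 1.914 servings → $2.03.
The minimum over all feasible corners is $2.03.

$2.03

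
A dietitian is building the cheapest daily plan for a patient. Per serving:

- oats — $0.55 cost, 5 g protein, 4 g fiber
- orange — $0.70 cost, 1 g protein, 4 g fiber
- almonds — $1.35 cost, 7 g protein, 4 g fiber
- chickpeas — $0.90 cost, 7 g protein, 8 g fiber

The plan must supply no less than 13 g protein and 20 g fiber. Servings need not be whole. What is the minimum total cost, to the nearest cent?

Compare the cost at each extreme point of the feasible region.
oats only: max(13/5, 20/4) = 5 servings → $2.75.
orange only: max(13/1, 20/4) = 13 servings → $9.10.
almonds only: max(13/7, 20/4) = 5 servings → $6.75.
chickpeas only: max(13/7, 20/8) = 2.5 servings → $2.25.
oats + orange with both tight: 2 servings and 3 servings → $3.20.
oats + almonds: the both-tight solution has a negative serving — not a feasible corner.
oats + chickpeas: intersection lies outside the first quadrant.
orange + almonds with both tight: 3.667 servings and 1.333 servings → $4.37.
orange + chickpeas with both tight: 1.8 servings and 1.6 servings → $2.70.
almonds + chickpeas with both targets exact would need a negative amount; discard.
Cheapest feasible corner: $2.25.

$2.25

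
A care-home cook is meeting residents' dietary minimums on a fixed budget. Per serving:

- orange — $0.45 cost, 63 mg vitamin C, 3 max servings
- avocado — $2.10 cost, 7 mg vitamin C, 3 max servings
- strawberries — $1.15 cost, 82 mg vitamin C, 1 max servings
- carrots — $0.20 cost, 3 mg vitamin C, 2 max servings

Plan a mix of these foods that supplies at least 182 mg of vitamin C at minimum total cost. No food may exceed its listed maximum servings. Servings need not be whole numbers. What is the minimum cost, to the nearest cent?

$1.30

Cost per mg of vitamin C: orange $0.0071, strawberries $0.0140, carrots $0.0667, avocado $0.3000.
Take 2.889 servings of orange: +182.0 mg vitamin C for $1.30 (total $1.30, still need 0.0 mg).
Greedy by cheapest-per-mg is optimal for a single linear constraint, so the minimum cost is $1.30.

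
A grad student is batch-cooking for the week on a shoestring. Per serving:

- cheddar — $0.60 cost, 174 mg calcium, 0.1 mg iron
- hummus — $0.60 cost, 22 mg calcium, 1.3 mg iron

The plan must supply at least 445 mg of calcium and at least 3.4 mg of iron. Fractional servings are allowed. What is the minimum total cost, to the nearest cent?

$2.81

Check every corner: each single food scaled to meet both minima, and each pair solved so both constraints bind.
cheddar only: max(445/174, 3.4/0.1) = 34 servings → $20.40.
hummus only: max(445/22, 3.4/1.3) = 20.23 servings → $12.14.
cheddar + hummus with both tight: 2.249 servings and 2.442 servings → $2.81.
So the least-cost plan costs $2.81.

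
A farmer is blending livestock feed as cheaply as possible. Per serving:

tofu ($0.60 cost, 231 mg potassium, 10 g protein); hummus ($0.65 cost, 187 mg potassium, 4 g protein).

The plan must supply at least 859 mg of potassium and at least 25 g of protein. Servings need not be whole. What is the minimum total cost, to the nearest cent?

This is a tiny linear program; its minimum lies at a vertex of the feasible set. List the vertices and price them.
tofu only: max(859/231, 25/10) = 3.719 servings → $2.23.
hummus only: max(859/187, 25/4) = 6.25 servings → $4.06.
tofu + hummus with both tight: 1.31 servings and 2.976 servings → $2.72.
The minimum over all feasible corners is $2.23.

$2.23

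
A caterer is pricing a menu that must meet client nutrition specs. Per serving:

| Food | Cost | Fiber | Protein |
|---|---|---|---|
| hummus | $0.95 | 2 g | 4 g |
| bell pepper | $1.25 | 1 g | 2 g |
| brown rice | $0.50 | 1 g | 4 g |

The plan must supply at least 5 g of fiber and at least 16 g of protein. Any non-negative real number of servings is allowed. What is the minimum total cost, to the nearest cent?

$2.45

Compare the cost at each extreme point of the feasible region.
hummus only: max(5/2, 16/4) = 4 servings → $3.80.
bell pepper only: max(5/1, 16/2) = 8 servings → $10.00.
brown rice only: max(5/1, 16/4) = 5 servings → $2.50.
hummus + bell pepper (both tight): parallel constraints — no distinct corner.
hummus + brown rice with both tight: 1 serving and 3 servings → $2.45.
bell pepper + brown rice with both tight: 2 servings and 3 servings → $4.00.
Cheapest feasible corner: $2.45.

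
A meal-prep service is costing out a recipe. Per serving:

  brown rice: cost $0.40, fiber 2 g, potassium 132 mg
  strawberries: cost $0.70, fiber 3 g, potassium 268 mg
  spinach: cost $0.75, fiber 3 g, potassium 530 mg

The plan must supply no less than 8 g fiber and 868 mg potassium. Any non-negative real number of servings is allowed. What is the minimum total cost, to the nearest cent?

brown rice only: max(8/2, 868/132) = 6.576 servings → $2.63.
strawberries only: max(8/3, 868/268) = 3.239 servings → $2.27.
spinach only: max(8/3, 868/530) = 2.667 servings → $2.00.
brown rice + strawberries with both targets exact would need a negative amount; discard.
brown rice + spinach with both tight: 2.464 servings and 1.024 servings → $1.75.
strawberries + spinach with both tight: 2.081 servings and 0.5852 servings → $1.90.
So the least-cost plan costs $1.75.

$1.75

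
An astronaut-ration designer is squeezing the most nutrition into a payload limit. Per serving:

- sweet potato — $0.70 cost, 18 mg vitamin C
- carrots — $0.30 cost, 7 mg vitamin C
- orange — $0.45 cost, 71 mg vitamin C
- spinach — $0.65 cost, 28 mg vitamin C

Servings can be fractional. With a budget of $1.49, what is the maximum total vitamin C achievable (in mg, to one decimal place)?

Vitamin C per dollar: orange 157.8, spinach 43.08, sweet potato 25.71, carrots 23.33.
With no serving limits, spend the whole cost allowance on orange: $1.49 / $0.45 × 71 mg = 235.1 mg.

235.1 mg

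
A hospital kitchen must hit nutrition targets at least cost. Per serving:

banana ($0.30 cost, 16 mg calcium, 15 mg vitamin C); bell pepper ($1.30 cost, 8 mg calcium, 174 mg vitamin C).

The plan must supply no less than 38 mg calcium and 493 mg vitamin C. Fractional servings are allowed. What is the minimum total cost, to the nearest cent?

$3.87

An LP optimum is at a vertex; with two nutrient constraints at most two foods are used. Check each candidate.
banana only: max(38/16, 493/15) = 32.87 servings → $9.86.
bell pepper only: max(38/8, 493/174) = 4.75 servings → $6.17.
banana + bell pepper with both tight: 1.002 servings and 2.747 servings → $3.87.
The minimum over all feasible corners is $3.87.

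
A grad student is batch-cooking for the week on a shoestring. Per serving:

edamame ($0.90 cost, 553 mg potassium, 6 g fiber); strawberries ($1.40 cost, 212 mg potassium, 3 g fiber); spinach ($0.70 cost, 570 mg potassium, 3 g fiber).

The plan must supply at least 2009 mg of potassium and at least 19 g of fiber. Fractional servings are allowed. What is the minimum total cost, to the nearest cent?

edamame only: max(2009/553, 19/6) = 3.633 servings → $3.27.
strawberries only: max(2009/212, 19/3) = 9.476 servings → $13.27.
spinach only: max(2009/570, 19/3) = 6.333 servings → $4.43.
edamame + strawberries: intersection lies outside the first quadrant.
edamame + spinach with both tight: 2.727 servings and 0.8785 servings → $3.07.
strawberries + spinach with both tight: 4.472 servings and 1.861 servings → $7.56.
The minimum over all feasible corners is $3.07.

$3.07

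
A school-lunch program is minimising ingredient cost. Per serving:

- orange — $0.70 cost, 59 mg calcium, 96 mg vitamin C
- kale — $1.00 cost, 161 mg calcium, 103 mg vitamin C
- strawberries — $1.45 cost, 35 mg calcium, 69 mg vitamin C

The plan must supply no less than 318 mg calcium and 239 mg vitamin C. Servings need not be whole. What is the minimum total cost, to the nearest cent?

$2.18

At the optimum either one food covers both requirements or two foods hit both targets exactly; no other combination can be cheaper.
orange only: max(318/59, 239/96) = 5.39 servings → $3.77.
kale only: max(318/161, 239/103) = 2.32 servings → $2.32.
strawberries only: max(318/35, 239/69) = 9.086 servings → $13.17.
orange + kale with both tight: 0.6104 servings and 1.751 servings → $2.18.
orange + strawberries: the both-tight solution has a negative serving — not a feasible corner.
kale + strawberries with both tight: 1.809 servings and 0.7629 servings → $2.92.
Cheapest feasible corner: $2.18.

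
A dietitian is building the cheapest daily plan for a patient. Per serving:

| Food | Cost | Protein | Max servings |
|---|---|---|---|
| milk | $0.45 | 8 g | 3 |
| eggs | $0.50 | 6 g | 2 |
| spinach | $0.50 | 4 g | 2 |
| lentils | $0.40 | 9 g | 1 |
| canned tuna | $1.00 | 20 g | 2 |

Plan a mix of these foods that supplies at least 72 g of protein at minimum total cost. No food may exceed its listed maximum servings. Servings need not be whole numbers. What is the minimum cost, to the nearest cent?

Cost per g of protein: lentils $0.0444, canned tuna $0.0500, milk $0.0563, eggs $0.0833, spinach $0.1250.
Take 1 serving of lentils: +9.0 g protein for $0.40 (total $0.40, still need 63.0 g).
Take 2 servings of canned tuna: +40.0 g protein for $2.00 (total $2.40, still need 23.0 g).
Take 2.875 servings of milk: +23.0 g protein for $1.29 (total $3.69, still need 0.0 g).
Filling from the cheapest source first is optimal under one linear minimum: $3.69.

$3.69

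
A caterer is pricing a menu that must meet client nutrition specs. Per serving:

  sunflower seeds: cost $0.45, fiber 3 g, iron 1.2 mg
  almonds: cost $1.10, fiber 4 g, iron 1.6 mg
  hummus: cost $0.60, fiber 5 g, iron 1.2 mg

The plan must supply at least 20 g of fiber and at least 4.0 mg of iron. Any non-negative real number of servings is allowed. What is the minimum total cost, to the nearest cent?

$2.40

An LP optimum is at a vertex; with two nutrient constraints at most two foods are used. Check each candidate.
sunflower seeds only: max(20/3, 4.0/1.2) = 6.667 servings → $3.00.
almonds only: max(20/4, 4.0/1.6) = 5 servings → $5.50.
hummus only: max(20/5, 4.0/1.2) = 4 servings → $2.40.
sunflower seeds + almonds (both tight): parallel constraints — no distinct corner.
sunflower seeds + hummus: intersection lies outside the first quadrant.
almonds + hummus: the both-tight solution has a negative serving — not a feasible corner.
Cheapest feasible corner: $2.40.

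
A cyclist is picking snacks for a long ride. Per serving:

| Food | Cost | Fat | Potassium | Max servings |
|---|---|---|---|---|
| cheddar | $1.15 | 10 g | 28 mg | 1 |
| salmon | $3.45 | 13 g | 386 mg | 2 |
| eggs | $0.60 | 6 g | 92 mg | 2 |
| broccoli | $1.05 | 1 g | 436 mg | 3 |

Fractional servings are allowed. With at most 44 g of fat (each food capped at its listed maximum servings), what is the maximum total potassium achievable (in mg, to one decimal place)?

2272.4 mg

Potassium per g fat: broccoli 436, salmon 29.69, eggs 15.33, cheddar 2.8.
Take 3 servings of broccoli: uses 3 g fat, +1308.0 mg potassium (running total 1308.0 mg).
Take 2 servings of salmon: uses 26 g fat, +772.0 mg potassium (running total 2080.0 mg).
Take 2 servings of eggs: uses 12 g fat, +184.0 mg potassium (running total 2264.0 mg).
Take 0.3 servings of cheddar: uses 3 g fat, +8.4 mg potassium (running total 2272.4 mg).
Filling greedily by potassium-per-g fat is optimal for one linear limit, giving 2272.4 mg.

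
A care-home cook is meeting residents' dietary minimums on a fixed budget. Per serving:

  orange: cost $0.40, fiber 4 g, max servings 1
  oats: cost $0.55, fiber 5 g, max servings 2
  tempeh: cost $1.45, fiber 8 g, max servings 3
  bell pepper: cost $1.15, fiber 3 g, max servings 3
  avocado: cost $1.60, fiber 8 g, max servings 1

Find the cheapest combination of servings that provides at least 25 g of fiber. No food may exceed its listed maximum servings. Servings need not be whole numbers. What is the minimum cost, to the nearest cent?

$3.49

Cost per g of fiber: orange $0.1000, oats $0.1100, tempeh $0.1812, avocado $0.2000, bell pepper $0.3833.
Take 1 serving of orange: +4.0 g fiber for $0.40 (total $0.40, still need 21.0 g).
Take 2 servings of oats: +10.0 g fiber for $1.10 (total $1.50, still need 11.0 g).
Take 1.375 servings of tempeh: +11.0 g fiber for $1.99 (total $3.49, still need 0.0 g).
Greedy by cheapest-per-g is optimal for a single linear constraint, so the minimum cost is $3.49.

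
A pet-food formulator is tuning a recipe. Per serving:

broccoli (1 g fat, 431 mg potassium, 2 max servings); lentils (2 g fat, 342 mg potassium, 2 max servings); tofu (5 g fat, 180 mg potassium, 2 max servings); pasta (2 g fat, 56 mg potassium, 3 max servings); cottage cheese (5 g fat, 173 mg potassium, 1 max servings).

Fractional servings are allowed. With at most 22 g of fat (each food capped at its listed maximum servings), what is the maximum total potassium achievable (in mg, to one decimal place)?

Potassium per g fat: broccoli 431, lentils 171, tofu 36, cottage cheese 34.6, pasta 28.
Take 2 servings of broccoli: uses 2 g fat, +862.0 mg potassium (running total 862.0 mg).
Take 2 servings of lentils: uses 4 g fat, +684.0 mg potassium (running total 1546.0 mg).
Take 2 servings of tofu: uses 10 g fat, +360.0 mg potassium (running total 1906.0 mg).
Take 1 serving of cottage cheese: uses 5 g fat, +173.0 mg potassium (running total 2079.0 mg).
Take 0.5 servings of pasta: uses 1 g fat, +28.0 mg potassium (running total 2107.0 mg).
Greedy by best ratio exhausts the fat allowance optimally: 2107.0 mg.

2107.0 mg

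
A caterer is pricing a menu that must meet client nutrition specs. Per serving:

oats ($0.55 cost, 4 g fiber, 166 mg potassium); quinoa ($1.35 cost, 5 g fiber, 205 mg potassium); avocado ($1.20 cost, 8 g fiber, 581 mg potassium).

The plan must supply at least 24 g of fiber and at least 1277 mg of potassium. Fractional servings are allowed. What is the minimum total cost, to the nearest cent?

oats only: max(24/4, 1277/166) = 7.693 servings → $4.23.
quinoa only: max(24/5, 1277/205) = 6.229 servings → $8.41.
avocado only: max(24/8, 1277/581) = 3 servings → $3.60.
oats + quinoa: intersection lies outside the first quadrant.
oats + avocado with both tight: 3.743 servings and 1.129 servings → $3.41.
quinoa + avocado with both tight: 2.947 servings and 1.158 servings → $5.37.
So the least-cost plan costs $3.41.

$3.41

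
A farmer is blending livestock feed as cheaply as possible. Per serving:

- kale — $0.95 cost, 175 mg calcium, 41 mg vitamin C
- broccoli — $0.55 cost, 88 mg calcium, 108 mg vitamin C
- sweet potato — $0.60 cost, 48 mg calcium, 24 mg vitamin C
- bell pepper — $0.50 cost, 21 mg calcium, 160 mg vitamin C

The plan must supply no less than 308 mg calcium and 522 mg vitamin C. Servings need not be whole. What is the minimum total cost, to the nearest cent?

kale only: max(308/175, 522/41) = 12.73 servings → $12.10.
broccoli only: max(308/88, 522/108) = 4.833 servings → $2.66.
sweet potato only: max(308/48, 522/24) = 21.75 servings → $13.05.
bell pepper only: max(308/21, 522/160) = 14.67 servings → $7.33.
kale + broccoli: the both-tight solution has a negative serving — not a feasible corner.
kale + sweet potato: intersection lies outside the first quadrant.
kale + bell pepper with both tight: 1.412 servings and 2.901 servings → $2.79.
broccoli + sweet potato: intersection lies outside the first quadrant.
broccoli + bell pepper with both tight: 3.244 servings and 1.073 servings → $2.32.
sweet potato + bell pepper with both tight: 5.34 servings and 2.462 servings → $4.43.
So the least-cost plan costs $2.32.

$2.32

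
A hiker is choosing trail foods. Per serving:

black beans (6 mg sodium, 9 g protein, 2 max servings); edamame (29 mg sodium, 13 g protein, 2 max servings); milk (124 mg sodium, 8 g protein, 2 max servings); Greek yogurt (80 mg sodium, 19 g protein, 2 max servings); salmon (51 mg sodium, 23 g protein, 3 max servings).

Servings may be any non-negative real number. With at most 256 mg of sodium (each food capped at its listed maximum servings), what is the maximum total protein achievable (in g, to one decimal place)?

Protein per mg sodium: black beans 1.5, salmon 0.451, edamame 0.4483, Greek yogurt 0.2375, milk 0.06452.
Take 2 servings of black beans: uses 12 mg sodium, +18.0 g protein (running total 18.0 g).
Take 3 servings of salmon: uses 153 mg sodium, +69.0 g protein (running total 87.0 g).
Take 2 servings of edamame: uses 58 mg sodium, +26.0 g protein (running total 113.0 g).
Take 0.4125 servings of Greek yogurt: uses 33 mg sodium, +7.8 g protein (running total 120.8 g).
Filling greedily by protein-per-mg sodium is optimal for one linear limit, giving 120.8 g.

120.8 g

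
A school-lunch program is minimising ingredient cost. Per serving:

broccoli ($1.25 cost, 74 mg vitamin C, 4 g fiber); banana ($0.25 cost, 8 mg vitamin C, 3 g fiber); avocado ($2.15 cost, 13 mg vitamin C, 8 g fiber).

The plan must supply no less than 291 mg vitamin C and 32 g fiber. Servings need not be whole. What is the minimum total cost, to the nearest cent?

At the optimum either one food covers both requirements or two foods hit both targets exactly; no other combination can be cheaper.
broccoli only: max(291/74, 32/4) = 8 servings → $10.00.
banana only: max(291/8, 32/3) = 36.38 servings → $9.09.
avocado only: max(291/13, 32/8) = 22.38 servings → $48.13.
broccoli + banana with both tight: 3.247 servings and 6.337 servings → $5.64.
broccoli + avocado with both tight: 3.541 servings and 2.23 servings → $9.22.
banana + avocado: the both-tight solution has a negative serving — not a feasible corner.
So the least-cost plan costs $5.64.

$5.64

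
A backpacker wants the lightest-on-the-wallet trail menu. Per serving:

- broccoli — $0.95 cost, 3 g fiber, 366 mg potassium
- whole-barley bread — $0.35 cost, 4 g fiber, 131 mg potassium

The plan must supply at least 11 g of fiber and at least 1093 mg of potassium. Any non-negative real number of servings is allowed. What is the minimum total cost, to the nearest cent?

A basic optimal solution has at most two foods positive. Try each food alone and each pair with both targets met exactly.
broccoli only: max(11/3, 1093/366) = 3.667 servings → $3.48.
whole-barley bread only: max(11/4, 1093/131) = 8.344 servings → $2.92.
broccoli + whole-barley bread with both tight: 2.737 servings and 0.6975 servings → $2.84.
Cheapest feasible corner: $2.84.

$2.84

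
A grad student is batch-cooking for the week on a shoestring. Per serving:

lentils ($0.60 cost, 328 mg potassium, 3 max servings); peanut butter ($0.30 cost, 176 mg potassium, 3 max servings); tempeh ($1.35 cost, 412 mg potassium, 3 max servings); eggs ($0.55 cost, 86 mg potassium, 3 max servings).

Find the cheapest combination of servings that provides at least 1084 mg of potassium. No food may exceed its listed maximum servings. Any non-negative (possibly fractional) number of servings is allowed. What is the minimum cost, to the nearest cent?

$1.92

Cost per mg of potassium: peanut butter $0.0017, lentils $0.0018, tempeh $0.0033, eggs $0.0064.
Take 3 servings of peanut butter: +528.0 mg potassium for $0.90 (total $0.90, still need 556.0 mg).
Take 1.695 servings of lentils: +556.0 mg potassium for $1.02 (total $1.92, still need 0.0 mg).
Filling from the cheapest source first is optimal under one linear minimum: $1.92.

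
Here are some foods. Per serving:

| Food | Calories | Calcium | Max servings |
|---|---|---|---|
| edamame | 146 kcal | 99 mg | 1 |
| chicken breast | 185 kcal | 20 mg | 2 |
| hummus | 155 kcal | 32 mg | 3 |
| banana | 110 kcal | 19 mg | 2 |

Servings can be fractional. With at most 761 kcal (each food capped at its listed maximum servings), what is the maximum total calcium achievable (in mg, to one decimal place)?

Calcium per kcal: edamame 0.6781, hummus 0.2065, banana 0.1727, chicken breast 0.1081.
Take 1 serving of edamame: uses 146 kcal, +99.0 mg calcium (running total 99.0 mg).
Take 3 servings of hummus: uses 465 kcal, +96.0 mg calcium (running total 195.0 mg).
Take 1.364 servings of banana: uses 150 kcal, +25.9 mg calcium (running total 220.9 mg).
Filling greedily by calcium-per-kcal is optimal for one linear limit, giving 220.9 mg.

220.9 mg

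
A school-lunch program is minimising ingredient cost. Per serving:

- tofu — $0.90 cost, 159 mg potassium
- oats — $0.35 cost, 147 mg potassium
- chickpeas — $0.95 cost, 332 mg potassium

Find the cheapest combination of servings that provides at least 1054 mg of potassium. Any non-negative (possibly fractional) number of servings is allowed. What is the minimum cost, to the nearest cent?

Cost per mg of potassium: oats $0.0024, chickpeas $0.0029, tofu $0.0057.
With no serving limits, use only oats: 1054 mg / 147 mg = 7.17 servings × $0.35 = $2.51.

$2.51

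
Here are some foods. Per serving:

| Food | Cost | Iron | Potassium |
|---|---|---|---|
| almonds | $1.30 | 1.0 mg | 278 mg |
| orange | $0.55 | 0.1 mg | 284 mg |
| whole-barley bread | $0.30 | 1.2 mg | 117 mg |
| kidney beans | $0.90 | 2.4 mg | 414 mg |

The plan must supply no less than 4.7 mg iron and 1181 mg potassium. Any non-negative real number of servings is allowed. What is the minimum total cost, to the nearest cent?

$2.47

This is a tiny linear program; its minimum lies at a vertex of the feasible set. List the vertices and price them.
almonds only: max(4.7/1.0, 1181/278) = 4.7 servings → $6.11.
orange only: max(4.7/0.1, 1181/284) = 47 servings → $25.85.
whole-barley bread only: max(4.7/1.2, 1181/117) = 10.09 servings → $3.03.
kidney beans only: max(4.7/2.4, 1181/414) = 2.853 servings → $2.57.
almonds + orange with both targets exact would need a negative amount; discard.
almonds + whole-barley bread with both tight: 4.004 servings and 0.5799 servings → $5.38.
almonds + kidney beans with both tight: 3.509 servings and 0.4961 servings → $5.01.
orange + whole-barley bread with both tight: 2.635 servings and 3.697 servings → $2.56.
orange + kidney beans with both tight: 1.388 servings and 1.9 servings → $2.47.
whole-barley bread + kidney beans with both targets exact would need a negative amount; discard.
Cheapest feasible corner: $2.47.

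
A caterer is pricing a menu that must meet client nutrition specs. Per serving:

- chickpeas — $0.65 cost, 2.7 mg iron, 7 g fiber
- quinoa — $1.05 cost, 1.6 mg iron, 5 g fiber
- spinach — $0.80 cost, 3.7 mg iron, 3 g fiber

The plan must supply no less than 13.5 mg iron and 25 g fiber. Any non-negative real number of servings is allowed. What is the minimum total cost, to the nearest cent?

$3.11

For a min-cost LP with two ≥-constraints, a basic feasible solution has at most two positive variables.
chickpeas only: max(13.5/2.7, 25/7) = 5 servings → $3.25.
quinoa only: max(13.5/1.6, 25/5) = 8.438 servings → $8.86.
spinach only: max(13.5/3.7, 25/3) = 8.333 servings → $6.67.
chickpeas + quinoa with both targets exact would need a negative amount; discard.
chickpeas + spinach with both tight: 2.921 servings and 1.517 servings → $3.11.
quinoa + spinach with both tight: 3.796 servings and 2.007 servings → $5.59.
The minimum over all feasible corners is $3.11.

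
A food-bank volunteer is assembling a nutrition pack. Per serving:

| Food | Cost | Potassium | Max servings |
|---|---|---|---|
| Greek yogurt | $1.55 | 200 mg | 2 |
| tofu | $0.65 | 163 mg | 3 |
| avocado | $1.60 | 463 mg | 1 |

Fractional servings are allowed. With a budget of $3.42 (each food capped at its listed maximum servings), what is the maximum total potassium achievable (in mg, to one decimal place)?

919.4 mg

Potassium per dollar: avocado 289.4, tofu 250.8, Greek yogurt 129.
Take 1 serving of avocado: spends $1.60, +463.0 mg potassium (running total 463.0 mg).
Take 2.8 servings of tofu: spends $1.82, +456.4 mg potassium (running total 919.4 mg).
Filling greedily by potassium-per-dollar is optimal for one linear limit, giving 919.4 mg.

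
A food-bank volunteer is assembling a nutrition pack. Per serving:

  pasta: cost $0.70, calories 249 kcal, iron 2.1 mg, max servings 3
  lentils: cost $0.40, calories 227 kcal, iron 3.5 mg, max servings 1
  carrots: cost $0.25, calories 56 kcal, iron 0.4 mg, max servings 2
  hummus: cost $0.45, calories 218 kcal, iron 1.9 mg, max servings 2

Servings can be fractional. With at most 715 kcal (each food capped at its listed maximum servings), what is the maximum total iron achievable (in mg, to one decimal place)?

7.7 mg

Iron per kcal: lentils 0.01542, hummus 0.008716, pasta 0.008434, carrots 0.007143.
Take 1 serving of lentils: uses 227 kcal, +3.5 mg iron (running total 3.5 mg).
Take 2 servings of hummus: uses 436 kcal, +3.8 mg iron (running total 7.3 mg).
Take 0.2088 servings of pasta: uses 52 kcal, +0.4 mg iron (running total 7.7 mg).
Filling greedily by iron-per-kcal is optimal for one linear limit, giving 7.7 mg.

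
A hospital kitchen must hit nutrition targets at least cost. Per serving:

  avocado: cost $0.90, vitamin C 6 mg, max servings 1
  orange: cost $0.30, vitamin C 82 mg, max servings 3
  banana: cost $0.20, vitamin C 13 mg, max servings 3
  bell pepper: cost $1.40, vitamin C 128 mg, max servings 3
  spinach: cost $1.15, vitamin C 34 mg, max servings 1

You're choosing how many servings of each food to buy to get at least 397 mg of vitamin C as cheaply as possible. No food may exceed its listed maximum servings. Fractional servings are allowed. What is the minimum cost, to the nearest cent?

$2.55

Cost per mg of vitamin C: orange $0.0037, bell pepper $0.0109, banana $0.0154, spinach $0.0338, avocado $0.1500.
Take 3 servings of orange: +246.0 mg vitamin C for $0.90 (total $0.90, still need 151.0 mg).
Take 1.18 servings of bell pepper: +151.0 mg vitamin C for $1.65 (total $2.55, still need 0.0 mg).
Filling from the cheapest source first is optimal under one linear minimum: $2.55.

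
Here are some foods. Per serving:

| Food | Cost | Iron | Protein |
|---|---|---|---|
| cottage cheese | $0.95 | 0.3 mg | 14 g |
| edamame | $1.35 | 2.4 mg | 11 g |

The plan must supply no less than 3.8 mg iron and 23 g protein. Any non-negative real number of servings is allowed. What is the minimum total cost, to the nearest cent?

Check every corner: each single food scaled to meet both minima, and each pair solved so both constraints bind.
cottage cheese only: max(3.8/0.3, 23/14) = 12.67 servings → $12.03.
edamame only: max(3.8/2.4, 23/11) = 2.091 servings → $2.82.
cottage cheese + edamame with both tight: 0.4422 servings and 1.528 servings → $2.48.
Cheapest feasible corner: $2.48.

$2.48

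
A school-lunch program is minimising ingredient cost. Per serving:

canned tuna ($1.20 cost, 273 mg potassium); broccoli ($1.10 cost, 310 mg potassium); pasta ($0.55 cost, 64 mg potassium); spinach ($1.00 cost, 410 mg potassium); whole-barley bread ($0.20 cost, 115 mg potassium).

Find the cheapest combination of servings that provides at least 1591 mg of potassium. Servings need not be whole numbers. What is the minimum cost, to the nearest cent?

Cost per mg of potassium: whole-barley bread $0.0017, spinach $0.0024, broccoli $0.0035, canned tuna $0.0044, pasta $0.0086.
With no serving limits, use only whole-barley bread: 1591 mg / 115 mg = 13.83 servings × $0.20 = $2.77.

$2.77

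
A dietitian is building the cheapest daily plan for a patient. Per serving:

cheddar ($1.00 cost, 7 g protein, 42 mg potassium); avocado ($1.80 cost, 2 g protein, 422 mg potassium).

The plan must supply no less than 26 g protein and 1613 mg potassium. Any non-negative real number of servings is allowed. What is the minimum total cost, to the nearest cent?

$9.10

At the optimum either one food covers both requirements or two foods hit both targets exactly; no other combination can be cheaper.
cheddar only: max(26/7, 1613/42) = 38.4 servings → $38.40.
avocado only: max(26/2, 1613/422) = 13 servings → $23.40.
cheddar + avocado with both tight: 2.699 servings and 3.554 servings → $9.10.
Cheapest feasible corner: $9.10.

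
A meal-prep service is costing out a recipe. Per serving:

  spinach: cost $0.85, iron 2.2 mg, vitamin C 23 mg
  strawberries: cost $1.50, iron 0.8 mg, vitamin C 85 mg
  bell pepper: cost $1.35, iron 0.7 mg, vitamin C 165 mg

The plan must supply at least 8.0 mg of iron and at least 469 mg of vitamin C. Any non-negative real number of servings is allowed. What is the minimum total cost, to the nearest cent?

$5.73

Check every corner: each single food scaled to meet both minima, and each pair solved so both constraints bind.
spinach only: max(8.0/2.2, 469/23) = 20.39 servings → $17.33.
strawberries only: max(8.0/0.8, 469/85) = 10 servings → $15.00.
bell pepper only: max(8.0/0.7, 469/165) = 11.43 servings → $15.43.
spinach + strawberries with both tight: 1.808 servings and 5.028 servings → $9.08.
spinach + bell pepper with both tight: 2.859 servings and 2.444 servings → $5.73.
strawberries + bell pepper with both targets exact would need a negative amount; discard.
Cheapest feasible corner: $5.73.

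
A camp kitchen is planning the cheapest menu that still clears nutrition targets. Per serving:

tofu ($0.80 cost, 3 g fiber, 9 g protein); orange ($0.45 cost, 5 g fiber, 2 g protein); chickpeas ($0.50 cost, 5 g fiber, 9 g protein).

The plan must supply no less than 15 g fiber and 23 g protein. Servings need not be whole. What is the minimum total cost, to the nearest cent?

$1.47

The cheapest plan sits at a corner of the feasible region — with two constraints it uses at most two foods.
tofu only: max(15/3, 23/9) = 5 servings → $4.00.
orange only: max(15/5, 23/2) = 11.5 servings → $5.17.
chickpeas only: max(15/5, 23/9) = 3 servings → $1.50.
tofu + orange with both tight: 2.179 servings and 1.692 servings → $2.51.
tofu + chickpeas: the both-tight solution has a negative serving — not a feasible corner.
orange + chickpeas with both tight: 0.5714 servings and 2.429 servings → $1.47.
The minimum over all feasible corners is $1.47.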